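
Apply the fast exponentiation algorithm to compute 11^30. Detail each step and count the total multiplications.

Computing 11^30 by squaring (build up from 11^1; each line after the first costs one multiplication):

11^1 = 11
11^2 = (11^1)^2 = 11^2 = 121
11^3 = 11 * 11^2 = 11 * 121 = 1331
11^6 = (11^3)^2 = 1331^2 = 1771561
11^7 = 11 * 11^6 = 11 * 1771561 = 19487171
11^14 = (11^7)^2 = 19487171^2 = 379749833583241
11^15 = 11 * 11^14 = 11 * 379749833583241 = 4177248169415651
11^30 = (11^15)^2 = 4177248169415651^2 = 17449402268886407318558803753801

Result: 17449402268886407318558803753801
Multiplications needed: 7 (7 lines after 11^1)

11^30 = 17449402268886407318558803753801. Using exponentiation by squaring, this requires 7 multiplications. The key idea: if the exponent is even, square the half-power; if odd, multiply by the base once.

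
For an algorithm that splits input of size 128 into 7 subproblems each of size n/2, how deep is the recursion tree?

For divide and conquer with division factor 2:

Problem sizes at each level:
Level 0: 128
Level 1: 64
Level 2: 32
Level 3: 16
Level 4: 8
Level 5: 4
Level 6: 2
Level 7: 1

The root is level 0 and the size-1 base case is level 7 (the tree spans levels 0 through 7, i.e. 8 levels counting the root), so the depth is the number of divisions: log_2(128) = 7

The recursion tree depth is log_2(128) = 7. At each level, the problem size is divided by 2, so it takes 7 divisions to reduce to a base case of size 1. The algorithm makes 7 recursive calls at each level.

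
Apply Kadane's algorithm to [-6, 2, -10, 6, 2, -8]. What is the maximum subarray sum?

Using Kadane's algorithm on [-6, 2, -10, 6, 2, -8]:

Scanning through the array:
Position 1 (value 2): max_ending_here = 2, max_so_far = 2
Position 2 (value -10): max_ending_here = -8, max_so_far = 2
Position 3 (value 6): max_ending_here = 6, max_so_far = 6
Position 4 (value 2): max_ending_here = 8, max_so_far = 8
Position 5 (value -8): max_ending_here = 0, max_so_far = 8

Maximum subarray: [6, 2]
Maximum sum: 8

The maximum subarray is [6, 2] with sum 8. This subarray runs from index 3 to index 4.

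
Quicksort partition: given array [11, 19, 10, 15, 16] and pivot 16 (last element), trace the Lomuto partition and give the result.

Lomuto partition with pivot = 16:

Initial array: [11, 19, 10, 15, 16]

arr[0]=11 <= 16: swap with position 0, array becomes [11, 19, 10, 15, 16]
arr[1]=19 > 16: no swap
arr[2]=10 <= 16: swap with position 1, array becomes [11, 10, 19, 15, 16]
arr[3]=15 <= 16: swap with position 2, array becomes [11, 10, 15, 19, 16]

Place pivot at position 3: [11, 10, 15, 16, 19]
Pivot position: 3

After partitioning with pivot 16, the array becomes [11, 10, 15, 16, 19]. The pivot is placed at index 3. All elements to the left of the pivot are <= 16, and all elements to the right are > 16.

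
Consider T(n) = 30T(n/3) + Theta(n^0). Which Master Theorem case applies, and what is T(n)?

Master Theorem for T(n) = 30T(n/3) + O(n^0):

a = 30, b = 3, c = 0
log_b(a) = log_3(30) = 3.0959

Case 1: c = 0 < log_3(30) = 3.0959
T(n) = O(n^(log_3 30))

For T(n) = 30T(n/3) + O(n^0): log_3(30) = 3.0959. This is Case 1 of the Master Theorem (c < log_b(a), work dominated by leaves), giving O(n^(log_3 30)).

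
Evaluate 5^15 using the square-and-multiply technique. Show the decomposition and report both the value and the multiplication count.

Computing 5^15 by squaring (build up from 5^1; each line after the first costs one multiplication):

5^1 = 5
5^2 = (5^1)^2 = 5^2 = 25
5^3 = 5 * 5^2 = 5 * 25 = 125
5^6 = (5^3)^2 = 125^2 = 15625
5^7 = 5 * 5^6 = 5 * 15625 = 78125
5^14 = (5^7)^2 = 78125^2 = 6103515625
5^15 = 5 * 5^14 = 5 * 6103515625 = 30517578125

Result: 30517578125
Multiplications needed: 6 (6 lines after 5^1)

5^15 = 30517578125. Using exponentiation by squaring, this requires 6 multiplications. The key idea: if the exponent is even, square the half-power; if odd, multiply by the base once.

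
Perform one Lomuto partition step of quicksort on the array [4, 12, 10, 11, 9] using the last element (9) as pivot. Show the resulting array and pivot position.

Lomuto partition with pivot = 9:

Initial array: [4, 12, 10, 11, 9]

arr[0]=4 <= 9: swap with position 0, array becomes [4, 12, 10, 11, 9]
arr[1]=12 > 9: no swap
arr[2]=10 > 9: no swap
arr[3]=11 > 9: no swap

Place pivot at position 1: [4, 9, 10, 11, 12]
Pivot position: 1

After partitioning with pivot 9, the array becomes [4, 9, 10, 11, 12]. The pivot is placed at index 1. All elements to the left of the pivot are <= 9, and all elements to the right are > 9.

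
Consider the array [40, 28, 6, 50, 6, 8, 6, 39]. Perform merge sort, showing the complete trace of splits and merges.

Merge sort trace:

Split: [40, 28, 6, 50, 6, 8, 6, 39] -> [40, 28, 6, 50] and [6, 8, 6, 39]
  Split: [40, 28, 6, 50] -> [40, 28] and [6, 50]
    Split: [40, 28] -> [40] and [28]
    Merge: [40] + [28] -> [28, 40]
    Split: [6, 50] -> [6] and [50]
    Merge: [6] + [50] -> [6, 50]
  Merge: [28, 40] + [6, 50] -> [6, 28, 40, 50]
  Split: [6, 8, 6, 39] -> [6, 8] and [6, 39]
    Split: [6, 8] -> [6] and [8]
    Merge: [6] + [8] -> [6, 8]
    Split: [6, 39] -> [6] and [39]
    Merge: [6] + [39] -> [6, 39]
  Merge: [6, 8] + [6, 39] -> [6, 6, 8, 39]
Merge: [6, 28, 40, 50] + [6, 6, 8, 39] -> [6, 6, 6, 8, 28, 39, 40, 50]

Final sorted array: [6, 6, 6, 8, 28, 39, 40, 50]

The merge sort proceeds by recursively splitting the array and merging sorted halves.
After all merges, the sorted array is [6, 6, 6, 8, 28, 39, 40, 50].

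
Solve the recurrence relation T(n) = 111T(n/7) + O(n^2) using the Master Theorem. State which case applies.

Master Theorem for T(n) = 111T(n/7) + O(n^2):

a = 111, b = 7, c = 2
log_b(a) = log_7(111) = 2.4202

Case 1: c = 2 < log_7(111) = 2.4202
T(n) = O(n^(log_7 111))

For T(n) = 111T(n/7) + O(n^2): log_7(111) = 2.4202. This is Case 1 of the Master Theorem (c < log_b(a), work dominated by leaves), giving O(n^(log_7 111)).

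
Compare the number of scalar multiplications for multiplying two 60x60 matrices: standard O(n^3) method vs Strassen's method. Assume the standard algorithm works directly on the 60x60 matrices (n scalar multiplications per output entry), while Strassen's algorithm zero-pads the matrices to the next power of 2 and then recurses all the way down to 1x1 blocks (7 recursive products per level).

Matrix multiplication for 60x60 matrices:

Strassen's algorithm requires power-of-2 dimensions. Pad 60x60 to 64x64 (next power of 2).

Standard algorithm: 60^3 = 216000 multiplications
Strassen's algorithm: 7^(log2(64)) = 7^6 = 117649 multiplications
Savings: 216000 - 117649 = 98351 multiplications

Standard: 216000 multiplications (60^3). Strassen: 117649 multiplications (7^6, after padding to 64x64). Strassen reduces 8 recursive multiplications to 7 at each level.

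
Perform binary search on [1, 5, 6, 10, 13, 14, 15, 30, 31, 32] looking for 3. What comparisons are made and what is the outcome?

Binary search for 3 in [1, 5, 6, 10, 13, 14, 15, 30, 31, 32]:

lo=0, hi=9, mid=4, arr[mid]=13 -> 13 > 3, search left half
lo=0, hi=3, mid=1, arr[mid]=5 -> 5 > 3, search left half
lo=0, hi=0, mid=0, arr[mid]=1 -> 1 < 3, search right half
lo=1 > hi=0, target 3 not found

Binary search determines that 3 is not in the array after 3 comparisons. The search space was exhausted without finding the target.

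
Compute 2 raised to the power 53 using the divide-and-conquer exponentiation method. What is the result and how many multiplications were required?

Computing 2^53 by squaring (build up from 2^1; each line after the first costs one multiplication):

2^1 = 2
2^2 = (2^1)^2 = 2^2 = 4
2^3 = 2 * 2^2 = 2 * 4 = 8
2^6 = (2^3)^2 = 8^2 = 64
2^12 = (2^6)^2 = 64^2 = 4096
2^13 = 2 * 2^12 = 2 * 4096 = 8192
2^26 = (2^13)^2 = 8192^2 = 67108864
2^52 = (2^26)^2 = 67108864^2 = 4503599627370496
2^53 = 2 * 2^52 = 2 * 4503599627370496 = 9007199254740992

Result: 9007199254740992
Multiplications needed: 8 (8 lines after 2^1)

2^53 = 9007199254740992. Using exponentiation by squaring, this requires 8 multiplications. The key idea: if the exponent is even, square the half-power; if odd, multiply by the base once.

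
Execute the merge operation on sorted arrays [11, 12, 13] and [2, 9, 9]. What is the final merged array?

Merging process:

Compare 11 vs 2: take 2 from right. Merged: [2]
Compare 11 vs 9: take 9 from right. Merged: [2, 9]
Compare 11 vs 9: take 9 from right. Merged: [2, 9, 9]
Append remaining from left: [11, 12, 13]. Merged: [2, 9, 9, 11, 12, 13]

Final merged array: [2, 9, 9, 11, 12, 13]
Total comparisons: 3

The merged array is [2, 9, 9, 11, 12, 13], requiring 3 comparisons. The merge step runs in O(n) time where n is the total number of elements.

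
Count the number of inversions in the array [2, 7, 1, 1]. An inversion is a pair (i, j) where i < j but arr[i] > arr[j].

Finding inversions in [2, 7, 1, 1]:

(0, 2): arr[0]=2 > arr[2]=1
(0, 3): arr[0]=2 > arr[3]=1
(1, 2): arr[1]=7 > arr[2]=1
(1, 3): arr[1]=7 > arr[3]=1

Total inversions: 4

The array has 4 inversion(s): (0,2), (0,3), (1,2), (1,3). Each pair (i,j) satisfies i < j and arr[i] > arr[j].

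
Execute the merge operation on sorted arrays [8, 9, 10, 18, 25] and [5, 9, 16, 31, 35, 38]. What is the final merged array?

Merging process:

Compare 8 vs 5: take 5 from right. Merged: [5]
Compare 8 vs 9: take 8 from left. Merged: [5, 8]
Compare 9 vs 9: take 9 from left. Merged: [5, 8, 9]
Compare 10 vs 9: take 9 from right. Merged: [5, 8, 9, 9]
Compare 10 vs 16: take 10 from left. Merged: [5, 8, 9, 9, 10]
Compare 18 vs 16: take 16 from right. Merged: [5, 8, 9, 9, 10, 16]
Compare 18 vs 31: take 18 from left. Merged: [5, 8, 9, 9, 10, 16, 18]
Compare 25 vs 31: take 25 from left. Merged: [5, 8, 9, 9, 10, 16, 18, 25]
Append remaining from right: [31, 35, 38]. Merged: [5, 8, 9, 9, 10, 16, 18, 25, 31, 35, 38]

Final merged array: [5, 8, 9, 9, 10, 16, 18, 25, 31, 35, 38]
Total comparisons: 8

The merged array is [5, 8, 9, 9, 10, 16, 18, 25, 31, 35, 38], requiring 8 comparisons. The merge step runs in O(n) time where n is the total number of elements.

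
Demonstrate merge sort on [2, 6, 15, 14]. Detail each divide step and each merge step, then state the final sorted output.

Merge sort trace:

Split: [2, 6, 15, 14] -> [2, 6] and [15, 14]
  Split: [2, 6] -> [2] and [6]
  Merge: [2] + [6] -> [2, 6]
  Split: [15, 14] -> [15] and [14]
  Merge: [15] + [14] -> [14, 15]
Merge: [2, 6] + [14, 15] -> [2, 6, 14, 15]

Final sorted array: [2, 6, 14, 15]

The merge sort proceeds by recursively splitting the array and merging sorted halves.
After all merges, the sorted array is [2, 6, 14, 15].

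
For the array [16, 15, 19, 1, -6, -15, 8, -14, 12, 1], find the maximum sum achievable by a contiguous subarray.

Using Kadane's algorithm on [16, 15, 19, 1, -6, -15, 8, -14, 12, 1]:

Scanning through the array:
Position 1 (value 15): max_ending_here = 31, max_so_far = 31
Position 2 (value 19): max_ending_here = 50, max_so_far = 50
Position 3 (value 1): max_ending_here = 51, max_so_far = 51
Position 4 (value -6): max_ending_here = 45, max_so_far = 51
Position 5 (value -15): max_ending_here = 30, max_so_far = 51
Position 6 (value 8): max_ending_here = 38, max_so_far = 51
Position 7 (value -14): max_ending_here = 24, max_so_far = 51
Position 8 (value 12): max_ending_here = 36, max_so_far = 51
Position 9 (value 1): max_ending_here = 37, max_so_far = 51

Maximum subarray: [16, 15, 19, 1]
Maximum sum: 51

The maximum subarray is [16, 15, 19, 1] with sum 51. This subarray runs from index 0 to index 3.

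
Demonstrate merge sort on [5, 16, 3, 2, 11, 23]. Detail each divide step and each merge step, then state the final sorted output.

Merge sort trace:

Split: [5, 16, 3, 2, 11, 23] -> [5, 16, 3] and [2, 11, 23]
  Split: [5, 16, 3] -> [5] and [16, 3]
    Split: [16, 3] -> [16] and [3]
    Merge: [16] + [3] -> [3, 16]
  Merge: [5] + [3, 16] -> [3, 5, 16]
  Split: [2, 11, 23] -> [2] and [11, 23]
    Split: [11, 23] -> [11] and [23]
    Merge: [11] + [23] -> [11, 23]
  Merge: [2] + [11, 23] -> [2, 11, 23]
Merge: [3, 5, 16] + [2, 11, 23] -> [2, 3, 5, 11, 16, 23]

Final sorted array: [2, 3, 5, 11, 16, 23]

The merge sort proceeds by recursively splitting the array and merging sorted halves.
After all merges, the sorted array is [2, 3, 5, 11, 16, 23].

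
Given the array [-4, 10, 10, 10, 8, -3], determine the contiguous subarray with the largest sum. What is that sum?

Using Kadane's algorithm on [-4, 10, 10, 10, 8, -3]:

Scanning through the array:
Position 1 (value 10): max_ending_here = 10, max_so_far = 10
Position 2 (value 10): max_ending_here = 20, max_so_far = 20
Position 3 (value 10): max_ending_here = 30, max_so_far = 30
Position 4 (value 8): max_ending_here = 38, max_so_far = 38
Position 5 (value -3): max_ending_here = 35, max_so_far = 38

Maximum subarray: [10, 10, 10, 8]
Maximum sum: 38

The maximum subarray is [10, 10, 10, 8] with sum 38. This subarray runs from index 1 to index 4.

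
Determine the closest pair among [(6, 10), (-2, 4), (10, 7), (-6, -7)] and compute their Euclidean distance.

Computing all pairwise distances among 4 points:

d((6, 10), (-2, 4)) = 10.0
d((6, 10), (10, 7)) = 5.0 <-- minimum
d((6, 10), (-6, -7)) = 20.8087
d((-2, 4), (10, 7)) = 12.3693
d((-2, 4), (-6, -7)) = 11.7047
d((10, 7), (-6, -7)) = 21.2603

Closest pair: (6, 10) and (10, 7) with distance 5.0

The closest pair is (6, 10) and (10, 7) with Euclidean distance 5.0. For 4 points, brute-force pairwise comparison is shown above. For large n, the divide-and-conquer algorithm (sort by x, recurse on halves, check the dividing strip) achieves O(n log n).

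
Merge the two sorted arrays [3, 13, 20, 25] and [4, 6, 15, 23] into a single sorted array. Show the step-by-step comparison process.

Merging process:

Compare 3 vs 4: take 3 from left. Merged: [3]
Compare 13 vs 4: take 4 from right. Merged: [3, 4]
Compare 13 vs 6: take 6 from right. Merged: [3, 4, 6]
Compare 13 vs 15: take 13 from left. Merged: [3, 4, 6, 13]
Compare 20 vs 15: take 15 from right. Merged: [3, 4, 6, 13, 15]
Compare 20 vs 23: take 20 from left. Merged: [3, 4, 6, 13, 15, 20]
Compare 25 vs 23: take 23 from right. Merged: [3, 4, 6, 13, 15, 20, 23]
Append remaining from left: [25]. Merged: [3, 4, 6, 13, 15, 20, 23, 25]

Final merged array: [3, 4, 6, 13, 15, 20, 23, 25]
Total comparisons: 7

The merged array is [3, 4, 6, 13, 15, 20, 23, 25], requiring 7 comparisons. The merge step runs in O(n) time where n is the total number of elements.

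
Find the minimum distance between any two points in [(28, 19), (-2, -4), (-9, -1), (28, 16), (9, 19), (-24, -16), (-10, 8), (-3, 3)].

Computing all pairwise distances among 8 points:

d((28, 19), (-2, -4)) = 37.8021
d((28, 19), (-9, -1)) = 42.0595
d((28, 19), (28, 16)) = 3.0 <-- minimum
d((28, 19), (9, 19)) = 19.0
d((28, 19), (-24, -16)) = 62.6817
d((28, 19), (-10, 8)) = 39.5601
d((28, 19), (-3, 3)) = 34.8855
d((-2, -4), (-9, -1)) = 7.6158
d((-2, -4), (28, 16)) = 36.0555
d((-2, -4), (9, 19)) = 25.4951
d((-2, -4), (-24, -16)) = 25.0599
d((-2, -4), (-10, 8)) = 14.4222
d((-2, -4), (-3, 3)) = 7.0711
d((-9, -1), (28, 16)) = 40.7185
d((-9, -1), (9, 19)) = 26.9072
d((-9, -1), (-24, -16)) = 21.2132
d((-9, -1), (-10, 8)) = 9.0554
d((-9, -1), (-3, 3)) = 7.2111
d((28, 16), (9, 19)) = 19.2354
d((28, 16), (-24, -16)) = 61.0574
d((28, 16), (-10, 8)) = 38.833
d((28, 16), (-3, 3)) = 33.6155
d((9, 19), (-24, -16)) = 48.1041
d((9, 19), (-10, 8)) = 21.9545
d((9, 19), (-3, 3)) = 20.0
d((-24, -16), (-10, 8)) = 27.7849
d((-24, -16), (-3, 3)) = 28.3196
d((-10, 8), (-3, 3)) = 8.6023

Closest pair: (28, 19) and (28, 16) with distance 3.0

The closest pair is (28, 19) and (28, 16) with Euclidean distance 3.0. For 8 points, brute-force pairwise comparison is shown above. For large n, the divide-and-conquer algorithm (sort by x, recurse on halves, check the dividing strip) achieves O(n log n).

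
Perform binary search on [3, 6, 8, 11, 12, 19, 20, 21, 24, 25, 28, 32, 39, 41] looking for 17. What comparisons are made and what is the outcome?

Binary search for 17 in [3, 6, 8, 11, 12, 19, 20, 21, 24, 25, 28, 32, 39, 41]:

lo=0, hi=13, mid=6, arr[mid]=20 -> 20 > 17, search left half
lo=0, hi=5, mid=2, arr[mid]=8 -> 8 < 17, search right half
lo=3, hi=5, mid=4, arr[mid]=12 -> 12 < 17, search right half
lo=5, hi=5, mid=5, arr[mid]=19 -> 19 > 17, search left half
lo=5 > hi=4, target 17 not found

Binary search determines that 17 is not in the array after 4 comparisons. The search space was exhausted without finding the target.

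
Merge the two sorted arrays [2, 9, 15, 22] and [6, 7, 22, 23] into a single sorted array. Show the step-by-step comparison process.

Merging process:

Compare 2 vs 6: take 2 from left. Merged: [2]
Compare 9 vs 6: take 6 from right. Merged: [2, 6]
Compare 9 vs 7: take 7 from right. Merged: [2, 6, 7]
Compare 9 vs 22: take 9 from left. Merged: [2, 6, 7, 9]
Compare 15 vs 22: take 15 from left. Merged: [2, 6, 7, 9, 15]
Compare 22 vs 22: take 22 from left. Merged: [2, 6, 7, 9, 15, 22]
Append remaining from right: [22, 23]. Merged: [2, 6, 7, 9, 15, 22, 22, 23]

Final merged array: [2, 6, 7, 9, 15, 22, 22, 23]
Total comparisons: 6

The merged array is [2, 6, 7, 9, 15, 22, 22, 23], requiring 6 comparisons. The merge step runs in O(n) time where n is the total number of elements.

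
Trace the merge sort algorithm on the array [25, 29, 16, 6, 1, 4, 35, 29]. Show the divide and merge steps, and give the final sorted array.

Merge sort trace:

Split: [25, 29, 16, 6, 1, 4, 35, 29] -> [25, 29, 16, 6] and [1, 4, 35, 29]
  Split: [25, 29, 16, 6] -> [25, 29] and [16, 6]
    Split: [25, 29] -> [25] and [29]
    Merge: [25] + [29] -> [25, 29]
    Split: [16, 6] -> [16] and [6]
    Merge: [16] + [6] -> [6, 16]
  Merge: [25, 29] + [6, 16] -> [6, 16, 25, 29]
  Split: [1, 4, 35, 29] -> [1, 4] and [35, 29]
    Split: [1, 4] -> [1] and [4]
    Merge: [1] + [4] -> [1, 4]
    Split: [35, 29] -> [35] and [29]
    Merge: [35] + [29] -> [29, 35]
  Merge: [1, 4] + [29, 35] -> [1, 4, 29, 35]
Merge: [6, 16, 25, 29] + [1, 4, 29, 35] -> [1, 4, 6, 16, 25, 29, 29, 35]

Final sorted array: [1, 4, 6, 16, 25, 29, 29, 35]

The merge sort proceeds by recursively splitting the array and merging sorted halves.
After all merges, the sorted array is [1, 4, 6, 16, 25, 29, 29, 35].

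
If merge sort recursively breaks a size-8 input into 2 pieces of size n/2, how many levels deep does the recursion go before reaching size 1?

For divide and conquer with division factor 2:

Problem sizes at each level:
Level 0: 8
Level 1: 4
Level 2: 2
Level 3: 1

The root is level 0 and the size-1 base case is level 3 (the tree spans levels 0 through 3, i.e. 4 levels counting the root), so the depth is the number of divisions: log_2(8) = 3

The recursion tree depth is log_2(8) = 3. At each level, the problem size is divided by 2, so it takes 3 divisions to reduce to a base case of size 1. The algorithm makes 2 recursive calls at each level.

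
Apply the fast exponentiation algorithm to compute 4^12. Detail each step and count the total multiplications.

Computing 4^12 by squaring (build up from 4^1; each line after the first costs one multiplication):

4^1 = 4
4^2 = (4^1)^2 = 4^2 = 16
4^3 = 4 * 4^2 = 4 * 16 = 64
4^6 = (4^3)^2 = 64^2 = 4096
4^12 = (4^6)^2 = 4096^2 = 16777216

Result: 16777216
Multiplications needed: 4 (4 lines after 4^1)

4^12 = 16777216. Using exponentiation by squaring, this requires 4 multiplications. The key idea: if the exponent is even, square the half-power; if odd, multiply by the base once.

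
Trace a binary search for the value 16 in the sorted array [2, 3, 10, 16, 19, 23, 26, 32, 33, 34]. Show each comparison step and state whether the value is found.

Binary search for 16 in [2, 3, 10, 16, 19, 23, 26, 32, 33, 34]:

lo=0, hi=9, mid=4, arr[mid]=19 -> 19 > 16, search left half
lo=0, hi=3, mid=1, arr[mid]=3 -> 3 < 16, search right half
lo=2, hi=3, mid=2, arr[mid]=10 -> 10 < 16, search right half
lo=3, hi=3, mid=3, arr[mid]=16 -> Found target at index 3!

Binary search finds 16 at index 3 after 4 comparisons. The search repeatedly halves the search space by comparing with the middle element.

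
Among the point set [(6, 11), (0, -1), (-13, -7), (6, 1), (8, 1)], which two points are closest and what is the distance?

Computing all pairwise distances among 5 points:

d((6, 11), (0, -1)) = 13.4164
d((6, 11), (-13, -7)) = 26.1725
d((6, 11), (6, 1)) = 10.0
d((6, 11), (8, 1)) = 10.198
d((0, -1), (-13, -7)) = 14.3178
d((0, -1), (6, 1)) = 6.3246
d((0, -1), (8, 1)) = 8.2462
d((-13, -7), (6, 1)) = 20.6155
d((-13, -7), (8, 1)) = 22.4722
d((6, 1), (8, 1)) = 2.0 <-- minimum

Closest pair: (6, 1) and (8, 1) with distance 2.0

The closest pair is (6, 1) and (8, 1) with Euclidean distance 2.0. For 5 points, brute-force pairwise comparison is shown above. For large n, the divide-and-conquer algorithm (sort by x, recurse on halves, check the dividing strip) achieves O(n log n).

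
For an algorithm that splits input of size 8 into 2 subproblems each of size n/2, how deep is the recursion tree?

For divide and conquer with division factor 2:

Problem sizes at each level:
Level 0: 8
Level 1: 4
Level 2: 2
Level 3: 1

The root is level 0 and the size-1 base case is level 3 (the tree spans levels 0 through 3, i.e. 4 levels counting the root), so the depth is the number of divisions: log_2(8) = 3

The recursion tree depth is log_2(8) = 3. At each level, the problem size is divided by 2, so it takes 3 divisions to reduce to a base case of size 1. The algorithm makes 2 recursive calls at each level.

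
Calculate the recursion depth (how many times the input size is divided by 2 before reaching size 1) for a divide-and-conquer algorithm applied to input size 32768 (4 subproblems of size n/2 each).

For divide and conquer with division factor 2:

Problem sizes at each level:
Level 0: 32768
Level 1: 16384
Level 2: 8192
Level 3: 4096
Level 4: 2048
Level 5: 1024
Level 6: 512
Level 7: 256
Level 8: 128
Level 9: 64
Level 10: 32
Level 11: 16
Level 12: 8
Level 13: 4
Level 14: 2
Level 15: 1

The root is level 0 and the size-1 base case is level 15 (the tree spans levels 0 through 15, i.e. 16 levels counting the root), so the depth is the number of divisions: log_2(32768) = 15

The recursion tree depth is log_2(32768) = 15. At each level, the problem size is divided by 2, so it takes 15 divisions to reduce to a base case of size 1. The algorithm makes 4 recursive calls at each level.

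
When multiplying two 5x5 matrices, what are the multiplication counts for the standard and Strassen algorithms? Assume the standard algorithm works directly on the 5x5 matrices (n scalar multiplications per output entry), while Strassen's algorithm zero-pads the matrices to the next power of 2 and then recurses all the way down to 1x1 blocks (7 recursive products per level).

Matrix multiplication for 5x5 matrices:

Strassen's algorithm requires power-of-2 dimensions. Pad 5x5 to 8x8 (next power of 2).

Standard algorithm: 5^3 = 125 multiplications
Strassen's algorithm: 7^(log2(8)) = 7^3 = 343 multiplications
Difference: 125 - 343 = -218 (Strassen uses MORE here due to padding overhead — for small or just-over-power-of-2 n, padding can outweigh the per-level savings)

Standard: 125 multiplications (5^3). Strassen: 343 multiplications (7^3, after padding to 8x8). Strassen reduces 8 recursive multiplications to 7 at each level.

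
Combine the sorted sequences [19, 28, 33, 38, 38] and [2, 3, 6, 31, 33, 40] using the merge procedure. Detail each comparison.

Merging process:

Compare 19 vs 2: take 2 from right. Merged: [2]
Compare 19 vs 3: take 3 from right. Merged: [2, 3]
Compare 19 vs 6: take 6 from right. Merged: [2, 3, 6]
Compare 19 vs 31: take 19 from left. Merged: [2, 3, 6, 19]
Compare 28 vs 31: take 28 from left. Merged: [2, 3, 6, 19, 28]
Compare 33 vs 31: take 31 from right. Merged: [2, 3, 6, 19, 28, 31]
Compare 33 vs 33: take 33 from left. Merged: [2, 3, 6, 19, 28, 31, 33]
Compare 38 vs 33: take 33 from right. Merged: [2, 3, 6, 19, 28, 31, 33, 33]
Compare 38 vs 40: take 38 from left. Merged: [2, 3, 6, 19, 28, 31, 33, 33, 38]
Compare 38 vs 40: take 38 from left. Merged: [2, 3, 6, 19, 28, 31, 33, 33, 38, 38]
Append remaining from right: [40]. Merged: [2, 3, 6, 19, 28, 31, 33, 33, 38, 38, 40]

Final merged array: [2, 3, 6, 19, 28, 31, 33, 33, 38, 38, 40]
Total comparisons: 10

The merged array is [2, 3, 6, 19, 28, 31, 33, 33, 38, 38, 40], requiring 10 comparisons. The merge step runs in O(n) time where n is the total number of elements.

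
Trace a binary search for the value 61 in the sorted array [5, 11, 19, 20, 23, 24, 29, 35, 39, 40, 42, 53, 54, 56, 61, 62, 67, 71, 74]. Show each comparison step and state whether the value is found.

Binary search for 61 in [5, 11, 19, 20, 23, 24, 29, 35, 39, 40, 42, 53, 54, 56, 61, 62, 67, 71, 74]:

lo=0, hi=18, mid=9, arr[mid]=40 -> 40 < 61, search right half
lo=10, hi=18, mid=14, arr[mid]=61 -> Found target at index 14!

Binary search finds 61 at index 14 after 2 comparisons. The search repeatedly halves the search space by comparing with the middle element.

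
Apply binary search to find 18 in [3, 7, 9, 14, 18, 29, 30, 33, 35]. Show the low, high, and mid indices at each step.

Binary search for 18 in [3, 7, 9, 14, 18, 29, 30, 33, 35]:

lo=0, hi=8, mid=4, arr[mid]=18 -> Found target at index 4!

Binary search finds 18 at index 4 after 1 comparisons. The search repeatedly halves the search space by comparing with the middle element.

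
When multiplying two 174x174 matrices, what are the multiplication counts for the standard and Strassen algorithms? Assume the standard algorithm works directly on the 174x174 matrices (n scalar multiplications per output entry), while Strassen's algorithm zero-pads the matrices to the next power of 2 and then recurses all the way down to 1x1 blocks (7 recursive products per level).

Matrix multiplication for 174x174 matrices:

Strassen's algorithm requires power-of-2 dimensions. Pad 174x174 to 256x256 (next power of 2).

Standard algorithm: 174^3 = 5268024 multiplications
Strassen's algorithm: 7^(log2(256)) = 7^8 = 5764801 multiplications
Difference: 5268024 - 5764801 = -496777 (Strassen uses MORE here due to padding overhead — for small or just-over-power-of-2 n, padding can outweigh the per-level savings)

Standard: 5268024 multiplications (174^3). Strassen: 5764801 multiplications (7^8, after padding to 256x256). Strassen reduces 8 recursive multiplications to 7 at each level.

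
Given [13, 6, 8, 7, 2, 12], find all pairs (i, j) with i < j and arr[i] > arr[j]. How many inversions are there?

Finding inversions in [13, 6, 8, 7, 2, 12]:

(0, 1): arr[0]=13 > arr[1]=6
(0, 2): arr[0]=13 > arr[2]=8
(0, 3): arr[0]=13 > arr[3]=7
(0, 4): arr[0]=13 > arr[4]=2
(0, 5): arr[0]=13 > arr[5]=12
(1, 4): arr[1]=6 > arr[4]=2
(2, 3): arr[2]=8 > arr[3]=7
(2, 4): arr[2]=8 > arr[4]=2
(3, 4): arr[3]=7 > arr[4]=2

Total inversions: 9

The array has 9 inversion(s): (0,1), (0,2), (0,3), (0,4), (0,5), (1,4), (2,3), (2,4), (3,4). Each pair (i,j) satisfies i < j and arr[i] > arr[j].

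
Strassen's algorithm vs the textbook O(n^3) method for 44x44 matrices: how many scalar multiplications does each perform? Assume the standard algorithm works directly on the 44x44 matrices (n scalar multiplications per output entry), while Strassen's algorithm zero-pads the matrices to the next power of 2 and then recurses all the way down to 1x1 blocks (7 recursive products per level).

Matrix multiplication for 44x44 matrices:

Strassen's algorithm requires power-of-2 dimensions. Pad 44x44 to 64x64 (next power of 2).

Standard algorithm: 44^3 = 85184 multiplications
Strassen's algorithm: 7^(log2(64)) = 7^6 = 117649 multiplications
Difference: 85184 - 117649 = -32465 (Strassen uses MORE here due to padding overhead — for small or just-over-power-of-2 n, padding can outweigh the per-level savings)

Standard: 85184 multiplications (44^3). Strassen: 117649 multiplications (7^6, after padding to 64x64). Strassen reduces 8 recursive multiplications to 7 at each level.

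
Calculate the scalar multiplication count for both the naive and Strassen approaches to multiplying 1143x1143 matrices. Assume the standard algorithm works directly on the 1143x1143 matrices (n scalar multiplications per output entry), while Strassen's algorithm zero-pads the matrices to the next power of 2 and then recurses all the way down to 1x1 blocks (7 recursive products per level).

Matrix multiplication for 1143x1143 matrices:

Strassen's algorithm requires power-of-2 dimensions. Pad 1143x1143 to 2048x2048 (next power of 2).

Standard algorithm: 1143^3 = 1493271207 multiplications
Strassen's algorithm: 7^(log2(2048)) = 7^11 = 1977326743 multiplications
Difference: 1493271207 - 1977326743 = -484055536 (Strassen uses MORE here due to padding overhead — for small or just-over-power-of-2 n, padding can outweigh the per-level savings)

Standard: 1493271207 multiplications (1143^3). Strassen: 1977326743 multiplications (7^11, after padding to 2048x2048). Strassen reduces 8 recursive multiplications to 7 at each level.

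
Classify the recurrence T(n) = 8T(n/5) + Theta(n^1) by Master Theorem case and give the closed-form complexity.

Master Theorem for T(n) = 8T(n/5) + O(n^1):

a = 8, b = 5, c = 1
log_b(a) = log_5(8) = 1.2920

Case 1: c = 1 < log_5(8) = 1.2920
T(n) = O(n^(log_5 8))

For T(n) = 8T(n/5) + O(n^1): log_5(8) = 1.2920. This is Case 1 of the Master Theorem (c < log_b(a), work dominated by leaves), giving O(n^(log_5 8)).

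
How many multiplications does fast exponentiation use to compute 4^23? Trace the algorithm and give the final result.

Computing 4^23 by squaring (build up from 4^1; each line after the first costs one multiplication):

4^1 = 4
4^2 = (4^1)^2 = 4^2 = 16
4^4 = (4^2)^2 = 16^2 = 256
4^5 = 4 * 4^4 = 4 * 256 = 1024
4^10 = (4^5)^2 = 1024^2 = 1048576
4^11 = 4 * 4^10 = 4 * 1048576 = 4194304
4^22 = (4^11)^2 = 4194304^2 = 17592186044416
4^23 = 4 * 4^22 = 4 * 17592186044416 = 70368744177664

Result: 70368744177664
Multiplications needed: 7 (7 lines after 4^1)

4^23 = 70368744177664. Using exponentiation by squaring, this requires 7 multiplications. The key idea: if the exponent is even, square the half-power; if odd, multiply by the base once.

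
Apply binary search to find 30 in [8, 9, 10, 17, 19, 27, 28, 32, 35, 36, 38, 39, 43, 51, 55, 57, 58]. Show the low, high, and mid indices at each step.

Binary search for 30 in [8, 9, 10, 17, 19, 27, 28, 32, 35, 36, 38, 39, 43, 51, 55, 57, 58]:

lo=0, hi=16, mid=8, arr[mid]=35 -> 35 > 30, search left half
lo=0, hi=7, mid=3, arr[mid]=17 -> 17 < 30, search right half
lo=4, hi=7, mid=5, arr[mid]=27 -> 27 < 30, search right half
lo=6, hi=7, mid=6, arr[mid]=28 -> 28 < 30, search right half
lo=7, hi=7, mid=7, arr[mid]=32 -> 32 > 30, search left half
lo=7 > hi=6, target 30 not found

Binary search determines that 30 is not in the array after 5 comparisons. The search space was exhausted without finding the target.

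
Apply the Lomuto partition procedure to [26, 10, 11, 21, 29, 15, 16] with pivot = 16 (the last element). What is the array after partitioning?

Lomuto partition with pivot = 16:

Initial array: [26, 10, 11, 21, 29, 15, 16]

arr[0]=26 > 16: no swap
arr[1]=10 <= 16: swap with position 0, array becomes [10, 26, 11, 21, 29, 15, 16]
arr[2]=11 <= 16: swap with position 1, array becomes [10, 11, 26, 21, 29, 15, 16]
arr[3]=21 > 16: no swap
arr[4]=29 > 16: no swap
arr[5]=15 <= 16: swap with position 2, array becomes [10, 11, 15, 21, 29, 26, 16]

Place pivot at position 3: [10, 11, 15, 16, 29, 26, 21]
Pivot position: 3

After partitioning with pivot 16, the array becomes [10, 11, 15, 16, 29, 26, 21]. The pivot is placed at index 3. All elements to the left of the pivot are <= 16, and all elements to the right are > 16.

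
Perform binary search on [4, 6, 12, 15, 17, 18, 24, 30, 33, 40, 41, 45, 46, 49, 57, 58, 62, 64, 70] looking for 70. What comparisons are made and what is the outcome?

Binary search for 70 in [4, 6, 12, 15, 17, 18, 24, 30, 33, 40, 41, 45, 46, 49, 57, 58, 62, 64, 70]:

lo=0, hi=18, mid=9, arr[mid]=40 -> 40 < 70, search right half
lo=10, hi=18, mid=14, arr[mid]=57 -> 57 < 70, search right half
lo=15, hi=18, mid=16, arr[mid]=62 -> 62 < 70, search right half
lo=17, hi=18, mid=17, arr[mid]=64 -> 64 < 70, search right half
lo=18, hi=18, mid=18, arr[mid]=70 -> Found target at index 18!

Binary search finds 70 at index 18 after 5 comparisons. The search repeatedly halves the search space by comparing with the middle element.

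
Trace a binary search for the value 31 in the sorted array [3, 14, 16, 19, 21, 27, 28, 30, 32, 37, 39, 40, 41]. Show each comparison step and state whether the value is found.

Binary search for 31 in [3, 14, 16, 19, 21, 27, 28, 30, 32, 37, 39, 40, 41]:

lo=0, hi=12, mid=6, arr[mid]=28 -> 28 < 31, search right half
lo=7, hi=12, mid=9, arr[mid]=37 -> 37 > 31, search left half
lo=7, hi=8, mid=7, arr[mid]=30 -> 30 < 31, search right half
lo=8, hi=8, mid=8, arr[mid]=32 -> 32 > 31, search left half
lo=8 > hi=7, target 31 not found

Binary search determines that 31 is not in the array after 4 comparisons. The search space was exhausted without finding the target.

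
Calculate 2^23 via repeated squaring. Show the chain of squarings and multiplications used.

Computing 2^23 by squaring (build up from 2^1; each line after the first costs one multiplication):

2^1 = 2
2^2 = (2^1)^2 = 2^2 = 4
2^4 = (2^2)^2 = 4^2 = 16
2^5 = 2 * 2^4 = 2 * 16 = 32
2^10 = (2^5)^2 = 32^2 = 1024
2^11 = 2 * 2^10 = 2 * 1024 = 2048
2^22 = (2^11)^2 = 2048^2 = 4194304
2^23 = 2 * 2^22 = 2 * 4194304 = 8388608

Result: 8388608
Multiplications needed: 7 (7 lines after 2^1)

2^23 = 8388608. Using exponentiation by squaring, this requires 7 multiplications. The key idea: if the exponent is even, square the half-power; if odd, multiply by the base once.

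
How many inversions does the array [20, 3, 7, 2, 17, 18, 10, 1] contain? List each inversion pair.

Finding inversions in [20, 3, 7, 2, 17, 18, 10, 1]:

(0, 1): arr[0]=20 > arr[1]=3
(0, 2): arr[0]=20 > arr[2]=7
(0, 3): arr[0]=20 > arr[3]=2
(0, 4): arr[0]=20 > arr[4]=17
(0, 5): arr[0]=20 > arr[5]=18
(0, 6): arr[0]=20 > arr[6]=10
(0, 7): arr[0]=20 > arr[7]=1
(1, 3): arr[1]=3 > arr[3]=2
(1, 7): arr[1]=3 > arr[7]=1
(2, 3): arr[2]=7 > arr[3]=2
(2, 7): arr[2]=7 > arr[7]=1
(3, 7): arr[3]=2 > arr[7]=1
(4, 6): arr[4]=17 > arr[6]=10
(4, 7): arr[4]=17 > arr[7]=1
(5, 6): arr[5]=18 > arr[6]=10
(5, 7): arr[5]=18 > arr[7]=1
(6, 7): arr[6]=10 > arr[7]=1

Total inversions: 17

The array has 17 inversion(s): (0,1), (0,2), (0,3), (0,4), (0,5), (0,6), (0,7), (1,3), (1,7), (2,3), (2,7), (3,7), (4,6), (4,7), (5,6), (5,7), (6,7). Each pair (i,j) satisfies i < j and arr[i] > arr[j].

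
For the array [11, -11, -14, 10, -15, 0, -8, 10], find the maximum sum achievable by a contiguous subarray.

Using Kadane's algorithm on [11, -11, -14, 10, -15, 0, -8, 10]:

Scanning through the array:
Position 1 (value -11): max_ending_here = 0, max_so_far = 11
Position 2 (value -14): max_ending_here = -14, max_so_far = 11
Position 3 (value 10): max_ending_here = 10, max_so_far = 11
Position 4 (value -15): max_ending_here = -5, max_so_far = 11
Position 5 (value 0): max_ending_here = 0, max_so_far = 11
Position 6 (value -8): max_ending_here = -8, max_so_far = 11
Position 7 (value 10): max_ending_here = 10, max_so_far = 11

Maximum subarray: [11]
Maximum sum: 11

The maximum subarray is [11] with sum 11. This subarray runs from index 0 to index 0.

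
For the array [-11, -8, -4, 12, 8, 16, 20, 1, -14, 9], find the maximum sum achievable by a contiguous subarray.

Using Kadane's algorithm on [-11, -8, -4, 12, 8, 16, 20, 1, -14, 9]:

Scanning through the array:
Position 1 (value -8): max_ending_here = -8, max_so_far = -8
Position 2 (value -4): max_ending_here = -4, max_so_far = -4
Position 3 (value 12): max_ending_here = 12, max_so_far = 12
Position 4 (value 8): max_ending_here = 20, max_so_far = 20
Position 5 (value 16): max_ending_here = 36, max_so_far = 36
Position 6 (value 20): max_ending_here = 56, max_so_far = 56
Position 7 (value 1): max_ending_here = 57, max_so_far = 57
Position 8 (value -14): max_ending_here = 43, max_so_far = 57
Position 9 (value 9): max_ending_here = 52, max_so_far = 57

Maximum subarray: [12, 8, 16, 20, 1]
Maximum sum: 57

The maximum subarray is [12, 8, 16, 20, 1] with sum 57. This subarray runs from index 3 to index 7.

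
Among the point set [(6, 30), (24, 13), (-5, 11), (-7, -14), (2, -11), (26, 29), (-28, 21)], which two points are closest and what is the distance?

Computing all pairwise distances among 7 points:

d((6, 30), (24, 13)) = 24.7588
d((6, 30), (-5, 11)) = 21.9545
d((6, 30), (-7, -14)) = 45.8803
d((6, 30), (2, -11)) = 41.1947
d((6, 30), (26, 29)) = 20.025
d((6, 30), (-28, 21)) = 35.171
d((24, 13), (-5, 11)) = 29.0689
d((24, 13), (-7, -14)) = 41.1096
d((24, 13), (2, -11)) = 32.5576
d((24, 13), (26, 29)) = 16.1245
d((24, 13), (-28, 21)) = 52.6118
d((-5, 11), (-7, -14)) = 25.0799
d((-5, 11), (2, -11)) = 23.0868
d((-5, 11), (26, 29)) = 35.8469
d((-5, 11), (-28, 21)) = 25.0799
d((-7, -14), (2, -11)) = 9.4868 <-- minimum
d((-7, -14), (26, 29)) = 54.2033
d((-7, -14), (-28, 21)) = 40.8167
d((2, -11), (26, 29)) = 46.6476
d((2, -11), (-28, 21)) = 43.8634
d((26, 29), (-28, 21)) = 54.5894

Closest pair: (-7, -14) and (2, -11) with distance 9.4868

The closest pair is (-7, -14) and (2, -11) with Euclidean distance 9.4868. For 7 points, brute-force pairwise comparison is shown above. For large n, the divide-and-conquer algorithm (sort by x, recurse on halves, check the dividing strip) achieves O(n log n).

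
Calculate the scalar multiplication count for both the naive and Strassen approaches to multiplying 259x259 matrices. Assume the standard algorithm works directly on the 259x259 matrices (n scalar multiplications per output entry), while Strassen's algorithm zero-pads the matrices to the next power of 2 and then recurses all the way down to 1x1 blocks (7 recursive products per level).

Matrix multiplication for 259x259 matrices:

Strassen's algorithm requires power-of-2 dimensions. Pad 259x259 to 512x512 (next power of 2).

Standard algorithm: 259^3 = 17373979 multiplications
Strassen's algorithm: 7^(log2(512)) = 7^9 = 40353607 multiplications
Difference: 17373979 - 40353607 = -22979628 (Strassen uses MORE here due to padding overhead — for small or just-over-power-of-2 n, padding can outweigh the per-level savings)

Standard: 17373979 multiplications (259^3). Strassen: 40353607 multiplications (7^9, after padding to 512x512). Strassen reduces 8 recursive multiplications to 7 at each level.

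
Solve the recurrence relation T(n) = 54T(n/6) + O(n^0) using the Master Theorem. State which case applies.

Master Theorem for T(n) = 54T(n/6) + O(n^0):

a = 54, b = 6, c = 0
log_b(a) = log_6(54) = 2.2263

Case 1: c = 0 < log_6(54) = 2.2263
T(n) = O(n^(log_6 54))

For T(n) = 54T(n/6) + O(n^0): log_6(54) = 2.2263. This is Case 1 of the Master Theorem (c < log_b(a), work dominated by leaves), giving O(n^(log_6 54)).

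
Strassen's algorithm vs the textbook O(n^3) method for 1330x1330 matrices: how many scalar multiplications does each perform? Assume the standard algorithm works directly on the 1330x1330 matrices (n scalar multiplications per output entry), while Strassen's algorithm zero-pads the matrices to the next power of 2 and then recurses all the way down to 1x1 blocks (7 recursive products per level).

Matrix multiplication for 1330x1330 matrices:

Strassen's algorithm requires power-of-2 dimensions. Pad 1330x1330 to 2048x2048 (next power of 2).

Standard algorithm: 1330^3 = 2352637000 multiplications
Strassen's algorithm: 7^(log2(2048)) = 7^11 = 1977326743 multiplications
Savings: 2352637000 - 1977326743 = 375310257 multiplications

Standard: 2352637000 multiplications (1330^3). Strassen: 1977326743 multiplications (7^11, after padding to 2048x2048). Strassen reduces 8 recursive multiplications to 7 at each level.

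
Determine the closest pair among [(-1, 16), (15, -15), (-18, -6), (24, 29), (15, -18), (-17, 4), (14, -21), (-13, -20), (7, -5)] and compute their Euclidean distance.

Computing all pairwise distances among 9 points:

d((-1, 16), (15, -15)) = 34.8855
d((-1, 16), (-18, -6)) = 27.8029
d((-1, 16), (24, 29)) = 28.178
d((-1, 16), (15, -18)) = 37.5766
d((-1, 16), (-17, 4)) = 20.0
d((-1, 16), (14, -21)) = 39.9249
d((-1, 16), (-13, -20)) = 37.9473
d((-1, 16), (7, -5)) = 22.4722
d((15, -15), (-18, -6)) = 34.2053
d((15, -15), (24, 29)) = 44.911
d((15, -15), (15, -18)) = 3.0 <-- minimum
d((15, -15), (-17, 4)) = 37.2156
d((15, -15), (14, -21)) = 6.0828
d((15, -15), (-13, -20)) = 28.4429
d((15, -15), (7, -5)) = 12.8062
d((-18, -6), (24, 29)) = 54.6717
d((-18, -6), (15, -18)) = 35.1141
d((-18, -6), (-17, 4)) = 10.0499
d((-18, -6), (14, -21)) = 35.3412
d((-18, -6), (-13, -20)) = 14.8661
d((-18, -6), (7, -5)) = 25.02
d((24, 29), (15, -18)) = 47.8539
d((24, 29), (-17, 4)) = 48.0208
d((24, 29), (14, -21)) = 50.9902
d((24, 29), (-13, -20)) = 61.4003
d((24, 29), (7, -5)) = 38.0132
d((15, -18), (-17, 4)) = 38.833
d((15, -18), (14, -21)) = 3.1623
d((15, -18), (-13, -20)) = 28.0713
d((15, -18), (7, -5)) = 15.2643
d((-17, 4), (14, -21)) = 39.8246
d((-17, 4), (-13, -20)) = 24.3311
d((-17, 4), (7, -5)) = 25.632
d((14, -21), (-13, -20)) = 27.0185
d((14, -21), (7, -5)) = 17.4642
d((-13, -20), (7, -5)) = 25.0

Closest pair: (15, -15) and (15, -18) with distance 3.0

The closest pair is (15, -15) and (15, -18) with Euclidean distance 3.0. For 9 points, brute-force pairwise comparison is shown above. For large n, the divide-and-conquer algorithm (sort by x, recurse on halves, check the dividing strip) achieves O(n log n).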